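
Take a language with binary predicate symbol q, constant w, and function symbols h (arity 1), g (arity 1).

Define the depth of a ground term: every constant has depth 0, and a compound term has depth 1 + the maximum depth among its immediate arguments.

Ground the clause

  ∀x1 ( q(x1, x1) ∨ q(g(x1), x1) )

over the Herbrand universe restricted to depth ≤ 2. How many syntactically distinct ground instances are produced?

Ground terms of depth ≤ 2:
  Let N_k count ground terms of depth at most k. Each non-constant term of depth ≤ k is some function symbol applied to depth-≤(k−1) arguments, giving N_k = 1 + N_{k-1} + N_{k-1}.
  N_0 = 1
  N_1 = 1 + 1 + 1 = 3
  N_2 = 1 + 3 + 3 = 7
So there are 7 ground terms available for substitution.
There is 1 variable to instantiate (x1),  occurring in at least one literal, so different choices give different ground instances.
Number of ground instances = 7.

7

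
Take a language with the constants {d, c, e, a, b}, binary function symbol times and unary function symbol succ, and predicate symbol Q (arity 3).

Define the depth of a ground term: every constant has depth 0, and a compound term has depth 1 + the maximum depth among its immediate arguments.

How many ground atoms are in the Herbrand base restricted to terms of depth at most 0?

First count ground terms of depth ≤ 0.
Let N_k count ground terms of depth at most k. Each non-constant term of depth ≤ k is some function symbol applied to depth-≤(k−1) arguments, giving N_k = 5 + N_{k-1}^2 + N_{k-1}.
N_0 = 5
Explicitly: d, c, e, a, b.
So |H| = 5.
Ground atoms are formed by filling each argument slot of a predicate with a term from H, so an r-ary predicate gives |H|^r atoms:
  Q: 5^3 = 125
Total ground atoms: 125.

125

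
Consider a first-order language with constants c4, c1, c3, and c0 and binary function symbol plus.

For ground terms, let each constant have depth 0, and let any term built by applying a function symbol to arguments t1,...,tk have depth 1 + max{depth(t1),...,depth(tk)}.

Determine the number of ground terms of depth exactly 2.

384

If N_k denotes the number of depth-≤k ground terms, the 4 constants give N_0 = 4, and each function symbol of arity r contributes N_{k-1}^r new terms at level k: N_k = 4 + N_{k-1}^2.
N_0 = 4
N_1 = 4 + 4^2 = 20
N_2 = 4 + 20^2 = 404
Terms of depth exactly 2: N_2 − N_1 = 404 − 20 = 384.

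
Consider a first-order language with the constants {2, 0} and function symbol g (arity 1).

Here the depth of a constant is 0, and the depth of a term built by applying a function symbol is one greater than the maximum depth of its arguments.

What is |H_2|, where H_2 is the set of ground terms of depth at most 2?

6

Write N_k for the number of ground terms of depth ≤ k. A term of depth ≤ k is either a constant or a function symbol applied to arguments of depth ≤ k−1, so N_k = 2 + N_{k-1}.
N_0 = 2
N_1 = 2 + 2 = 4
N_2 = 2 + 4 = 6
Explicitly: 2, 0, g(2), g(0), g(g(2)), g(g(0)).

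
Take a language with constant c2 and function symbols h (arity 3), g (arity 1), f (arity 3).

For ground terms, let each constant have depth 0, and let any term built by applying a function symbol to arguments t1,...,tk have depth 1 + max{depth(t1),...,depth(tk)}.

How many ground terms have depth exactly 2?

Write N_k for the number of ground terms of depth ≤ k. A term of depth ≤ k is either a constant or a function symbol applied to arguments of depth ≤ k−1, so N_k = 1 + N_{k-1}^3 + N_{k-1} + N_{k-1}^3.
N_0 = 1
N_1 = 1 + 1^3 + 1 + 1^3 = 4
N_2 = 1 + 4^3 + 4 + 4^3 = 133
Terms of depth exactly 2: N_2 − N_1 = 133 − 4 = 129.

129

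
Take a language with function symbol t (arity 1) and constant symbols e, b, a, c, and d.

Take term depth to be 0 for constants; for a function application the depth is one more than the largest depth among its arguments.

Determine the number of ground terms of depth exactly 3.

5

Count level by level. With function symbols t/1, the terms of depth ≤ k are the 5 constants together with each function applied to depth-≤(k−1) tuples, so N_k = 5 + N_{k-1}.
N_0 = 5
N_1 = 5 + 5 = 10
N_2 = 5 + 10 = 15
N_3 = 5 + 15 = 20
Terms of depth exactly 3: N_3 − N_2 = 20 − 15 = 5.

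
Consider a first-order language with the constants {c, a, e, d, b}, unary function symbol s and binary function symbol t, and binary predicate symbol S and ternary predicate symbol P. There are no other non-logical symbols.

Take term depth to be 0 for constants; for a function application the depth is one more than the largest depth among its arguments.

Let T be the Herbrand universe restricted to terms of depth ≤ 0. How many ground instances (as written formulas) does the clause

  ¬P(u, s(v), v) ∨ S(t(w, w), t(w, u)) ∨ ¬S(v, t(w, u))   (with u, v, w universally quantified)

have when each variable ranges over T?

Ground terms of depth ≤ 0:
  Let N_k = |{terms of depth ≤ k}|. Then N_0 = 5 and N_k = 5 + N_{k-1} + N_{k-1}^2 for k ≥ 1 (one summand per function symbol, arity giving the exponent).
  N_0 = 5
  Explicitly: c, a, e, d, b.
So there are 5 ground terms available for substitution.
The body mentions every one of the 3 quantified variables; since ground terms form a free algebra, no two substitutions collapse to the same formula.
Number of ground instances = 5^3 = 125.

125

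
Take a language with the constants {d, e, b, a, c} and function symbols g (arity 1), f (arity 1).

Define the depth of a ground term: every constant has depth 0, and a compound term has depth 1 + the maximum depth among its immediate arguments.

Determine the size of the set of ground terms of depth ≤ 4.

Count level by level. With function symbols g/1, f/1, the terms of depth ≤ k are the 5 constants together with each function applied to depth-≤(k−1) tuples, so N_k = 5 + N_{k-1} + N_{k-1}.
N_0 = 5
N_1 = 5 + 5 + 5 = 15
N_2 = 5 + 15 + 15 = 35
N_3 = 5 + 35 + 35 = 75
N_4 = 5 + 75 + 75 = 155

155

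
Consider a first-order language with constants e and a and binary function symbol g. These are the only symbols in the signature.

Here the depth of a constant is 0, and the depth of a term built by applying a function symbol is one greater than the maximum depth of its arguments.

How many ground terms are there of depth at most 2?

38

Write N_k for the number of ground terms of depth ≤ k. A term of depth ≤ k is either a constant or a function symbol applied to arguments of depth ≤ k−1, so N_k = 2 + N_{k-1}^2.
N_0 = 2
N_1 = 2 + 2^2 = 6
N_2 = 2 + 6^2 = 38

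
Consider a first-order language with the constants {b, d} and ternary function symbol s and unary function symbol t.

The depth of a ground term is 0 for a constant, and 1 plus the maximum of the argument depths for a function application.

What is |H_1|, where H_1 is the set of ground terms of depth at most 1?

Write N_k for the number of ground terms of depth ≤ k. A term of depth ≤ k is either a constant or a function symbol applied to arguments of depth ≤ k−1, so N_k = 2 + N_{k-1}^3 + N_{k-1}.
N_0 = 2
N_1 = 2 + 2^3 + 2 = 12

12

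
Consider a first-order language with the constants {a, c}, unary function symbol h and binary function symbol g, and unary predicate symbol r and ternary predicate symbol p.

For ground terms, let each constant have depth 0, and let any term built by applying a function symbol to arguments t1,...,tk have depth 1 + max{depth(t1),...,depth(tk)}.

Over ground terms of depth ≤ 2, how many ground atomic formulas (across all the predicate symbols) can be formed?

First count ground terms of depth ≤ 2.
Let N_k count ground terms of depth at most k. Each non-constant term of depth ≤ k is some function symbol applied to depth-≤(k−1) arguments, giving N_k = 2 + N_{k-1} + N_{k-1}^2.
N_0 = 2
N_1 = 2 + 2 + 2^2 = 8
N_2 = 2 + 8 + 8^2 = 74
So |H| = 74.
For each predicate symbol, the number of ground atoms is |H| raised to its arity; summing:
  r: 74;  p: 74^3 = 405224
Total ground atoms: 74 + 405224 = 405298.

405298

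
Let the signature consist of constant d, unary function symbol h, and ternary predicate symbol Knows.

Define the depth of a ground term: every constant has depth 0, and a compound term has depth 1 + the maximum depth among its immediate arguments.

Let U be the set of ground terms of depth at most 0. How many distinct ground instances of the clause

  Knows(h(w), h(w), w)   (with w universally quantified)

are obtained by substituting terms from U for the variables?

Ground terms of depth ≤ 0:
  Count level by level. With function symbols h/1, the terms of depth ≤ k are the 1 constant together with each function applied to depth-≤(k−1) tuples, so N_k = 1 + N_{k-1}.
  N_0 = 1
  Explicitly: d.
So there is exactly 1 ground term available for substitution.
The clause has 1 distinct variable (w), which appears in the body. In the free term algebra distinct substitutions yield syntactically distinct ground instances.
Number of ground instances = 1.

1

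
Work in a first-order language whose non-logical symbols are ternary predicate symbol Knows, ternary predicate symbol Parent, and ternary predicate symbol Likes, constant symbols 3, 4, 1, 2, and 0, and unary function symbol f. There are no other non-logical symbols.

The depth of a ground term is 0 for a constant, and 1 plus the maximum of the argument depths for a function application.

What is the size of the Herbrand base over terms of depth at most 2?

10125

First count ground terms of depth ≤ 2.
If N_k denotes the number of depth-≤k ground terms, the 5 constants give N_0 = 5, and each function symbol of arity r contributes N_{k-1}^r new terms at level k: N_k = 5 + N_{k-1}.
N_0 = 5
N_1 = 5 + 5 = 10
N_2 = 5 + 10 = 15
So |H| = 15.
Each predicate of arity r yields |H|^r ground atoms (one per choice of an r-tuple from H):
  Knows: 15^3 = 3375;  Parent: 15^3 = 3375;  Likes: 15^3 = 3375
Total ground atoms: 3375 + 3375 + 3375 = 10125.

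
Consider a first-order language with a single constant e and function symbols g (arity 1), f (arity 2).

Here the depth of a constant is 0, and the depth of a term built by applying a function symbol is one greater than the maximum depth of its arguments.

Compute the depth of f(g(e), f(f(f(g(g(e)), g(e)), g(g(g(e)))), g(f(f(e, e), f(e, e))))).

depth(g(e)) = 1 + depth(e) = 1 + 0 = 1
depth(g(g(e))) = 1 + depth(g(e)) = 1 + 1 = 2
depth(f(g(g(e)), g(e))) = 1 + max(2, 1) = 3
depth(g(g(g(e)))) = 1 + depth(g(g(e))) = 1 + 2 = 3
depth(f(f(g(g(e)), g(e)), g(g(g(e))))) = 1 + max(3, 3) = 4
depth(f(e, e)) = 1 + max(0, 0) = 1
depth(f(f(e, e), f(e, e))) = 1 + max(1, 1) = 2
depth(g(f(f(e, e), f(e, e)))) = 1 + depth(f(f(e, e), f(e, e))) = 1 + 2 = 3
depth(f(f(f(g(g(e)), g(e)), g(g(g(e)))), g(f(f(e, e), f(e, e))))) = 1 + max(4, 3) = 5
depth(f(g(e), f(f(f(g(g(e)), g(e)), g(g(g(e)))), g(f(f(e, e), f(e, e)))))) = 1 + max(1, 5) = 6

6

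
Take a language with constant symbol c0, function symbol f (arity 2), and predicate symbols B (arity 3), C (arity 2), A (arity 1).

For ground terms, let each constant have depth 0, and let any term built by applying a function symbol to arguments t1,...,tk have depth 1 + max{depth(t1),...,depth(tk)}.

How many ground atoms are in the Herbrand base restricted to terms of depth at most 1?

First count ground terms of depth ≤ 1.
Let N_k = |{terms of depth ≤ k}|. Then N_0 = 1 and N_k = 1 + N_{k-1}^2 for k ≥ 1 (one summand per function symbol, arity giving the exponent).
N_0 = 1
N_1 = 1 + 1^2 = 2
Explicitly: c0, f(c0, c0).
So |H| = 2.
A ground atom is a predicate applied to a tuple of terms from H, so the count is the sum over predicates of |H|^arity:
  B: 2^3 = 8;  C: 2^2 = 4;  A: 2
Total ground atoms: 8 + 4 + 2 = 14.

14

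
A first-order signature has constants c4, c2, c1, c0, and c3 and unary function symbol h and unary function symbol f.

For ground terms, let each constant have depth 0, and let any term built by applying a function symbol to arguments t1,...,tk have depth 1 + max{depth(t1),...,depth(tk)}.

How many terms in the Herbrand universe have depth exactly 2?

Let N_k count ground terms of depth at most k. Each non-constant term of depth ≤ k is some function symbol applied to depth-≤(k−1) arguments, giving N_k = 5 + N_{k-1} + N_{k-1}.
N_0 = 5
N_1 = 5 + 5 + 5 = 15
N_2 = 5 + 15 + 15 = 35
Terms of depth exactly 2: N_2 − N_1 = 35 − 15 = 20.

20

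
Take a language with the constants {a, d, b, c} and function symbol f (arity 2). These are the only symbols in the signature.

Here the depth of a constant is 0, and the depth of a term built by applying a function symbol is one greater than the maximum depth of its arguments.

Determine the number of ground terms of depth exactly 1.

16

Count level by level. With function symbols f/2, the terms of depth ≤ k are the 4 constants together with each function applied to depth-≤(k−1) tuples, so N_k = 4 + N_{k-1}^2.
N_0 = 4
N_1 = 4 + 4^2 = 20
Terms of depth exactly 1: N_1 − N_0 = 20 − 4 = 16.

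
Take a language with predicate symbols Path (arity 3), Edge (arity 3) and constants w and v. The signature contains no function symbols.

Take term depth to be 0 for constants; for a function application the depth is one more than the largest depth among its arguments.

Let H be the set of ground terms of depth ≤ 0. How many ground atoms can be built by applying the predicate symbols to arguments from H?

16

First count ground terms of depth ≤ 0.
With no function symbols every ground term is a constant, so there are exactly 2 ground terms at every depth bound.
N_0 = 2
Explicitly: w, v.
So |H| = 2.
Ground atoms are formed by filling each argument slot of a predicate with a term from H, so an r-ary predicate gives |H|^r atoms:
  Path: 2^3 = 8;  Edge: 2^3 = 8
Total ground atoms: 8 + 8 = 16.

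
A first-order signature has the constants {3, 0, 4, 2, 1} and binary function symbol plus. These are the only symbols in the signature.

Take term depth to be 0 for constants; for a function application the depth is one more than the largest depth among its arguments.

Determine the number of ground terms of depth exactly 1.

If N_k denotes the number of depth-≤k ground terms, the 5 constants give N_0 = 5, and each function symbol of arity r contributes N_{k-1}^r new terms at level k: N_k = 5 + N_{k-1}^2.
N_0 = 5
N_1 = 5 + 5^2 = 30
Terms of depth exactly 1: N_1 − N_0 = 30 − 5 = 25.

25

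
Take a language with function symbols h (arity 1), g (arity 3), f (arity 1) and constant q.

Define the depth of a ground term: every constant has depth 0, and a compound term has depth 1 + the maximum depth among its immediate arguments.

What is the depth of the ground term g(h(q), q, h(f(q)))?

3

depth(h(q)) = 1 + depth(q) = 1 + 0 = 1
depth(f(q)) = 1 + depth(q) = 1 + 0 = 1
depth(h(f(q))) = 1 + depth(f(q)) = 1 + 1 = 2
depth(g(h(q), q, h(f(q)))) = 1 + max(1, 0, 2) = 3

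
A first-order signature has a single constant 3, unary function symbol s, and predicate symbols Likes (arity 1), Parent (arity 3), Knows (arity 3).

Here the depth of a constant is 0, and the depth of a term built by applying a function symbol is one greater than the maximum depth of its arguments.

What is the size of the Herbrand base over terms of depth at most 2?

57

First count ground terms of depth ≤ 2.
Write N_k for the number of ground terms of depth ≤ k. A term of depth ≤ k is either a constant or a function symbol applied to arguments of depth ≤ k−1, so N_k = 1 + N_{k-1}.
N_0 = 1
N_1 = 1 + 1 = 2
N_2 = 1 + 2 = 3
So |H| = 3.
Ground atoms are formed by filling each argument slot of a predicate with a term from H, so an r-ary predicate gives |H|^r atoms:
  Likes: 3;  Parent: 3^3 = 27;  Knows: 3^3 = 27
Total ground atoms: 3 + 27 + 27 = 57.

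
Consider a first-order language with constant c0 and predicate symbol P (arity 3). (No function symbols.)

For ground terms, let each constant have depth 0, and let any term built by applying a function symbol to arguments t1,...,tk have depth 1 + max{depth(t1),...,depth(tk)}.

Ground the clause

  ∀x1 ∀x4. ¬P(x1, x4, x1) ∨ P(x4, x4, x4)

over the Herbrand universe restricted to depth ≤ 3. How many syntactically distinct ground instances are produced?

1

Ground terms of depth ≤ 3:
  With no function symbols every ground term is a constant, so there is exactly 1 ground term at every depth bound.
  N_0 = 1
  N_1 = 1
  N_2 = 1
  N_3 = 1
  Explicitly: c0.
So there is exactly 1 ground term available for substitution.
The clause has 2 distinct variables (x1, x4), each appearing in the body. In the free term algebra distinct substitutions yield syntactically distinct ground instances.
Number of ground instances = 1^2 = 1.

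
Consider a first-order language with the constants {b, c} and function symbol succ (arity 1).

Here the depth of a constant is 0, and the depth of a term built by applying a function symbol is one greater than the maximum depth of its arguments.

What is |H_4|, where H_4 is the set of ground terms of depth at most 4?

10

Let N_k count ground terms of depth at most k. Each non-constant term of depth ≤ k is some function symbol applied to depth-≤(k−1) arguments, giving N_k = 2 + N_{k-1}.
N_0 = 2
N_1 = 2 + 2 = 4
N_2 = 2 + 4 = 6
N_3 = 2 + 6 = 8
N_4 = 2 + 8 = 10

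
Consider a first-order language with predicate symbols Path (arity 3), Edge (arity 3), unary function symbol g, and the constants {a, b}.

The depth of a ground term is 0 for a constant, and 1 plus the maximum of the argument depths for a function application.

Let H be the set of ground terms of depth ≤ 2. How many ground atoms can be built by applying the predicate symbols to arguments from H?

432

First count ground terms of depth ≤ 2.
Write N_k for the number of ground terms of depth ≤ k. A term of depth ≤ k is either a constant or a function symbol applied to arguments of depth ≤ k−1, so N_k = 2 + N_{k-1}.
N_0 = 2
N_1 = 2 + 2 = 4
N_2 = 2 + 4 = 6
Explicitly: a, b, g(a), g(b), g(g(a)), g(g(b)).
So |H| = 6.
Each predicate of arity r yields |H|^r ground atoms (one per choice of an r-tuple from H):
  Path: 6^3 = 216;  Edge: 6^3 = 216
Total ground atoms: 216 + 216 = 432.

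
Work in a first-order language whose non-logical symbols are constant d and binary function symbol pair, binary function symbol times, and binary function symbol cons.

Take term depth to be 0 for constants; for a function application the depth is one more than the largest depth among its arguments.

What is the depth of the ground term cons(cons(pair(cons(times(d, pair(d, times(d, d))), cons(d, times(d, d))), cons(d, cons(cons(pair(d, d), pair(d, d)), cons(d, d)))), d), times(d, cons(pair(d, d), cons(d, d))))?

7

depth(times(d, d)) = 1 + max(0, 0) = 1
depth(pair(d, times(d, d))) = 1 + max(0, 1) = 2
depth(times(d, pair(d, times(d, d)))) = 1 + max(0, 2) = 3
depth(cons(d, times(d, d))) = 1 + max(0, 1) = 2
depth(cons(times(d, pair(d, times(d, d))), cons(d, times(d, d)))) = 1 + max(3, 2) = 4
depth(pair(d, d)) = 1 + max(0, 0) = 1
depth(cons(pair(d, d), pair(d, d))) = 1 + max(1, 1) = 2
depth(cons(d, d)) = 1 + max(0, 0) = 1
depth(cons(cons(pair(d, d), pair(d, d)), cons(d, d))) = 1 + max(2, 1) = 3
depth(cons(d, cons(cons(pair(d, d), pair(d, d)), cons(d, d)))) = 1 + max(0, 3) = 4
depth(pair(cons(times(d, pair(d, times(d, d))), cons(d, times(d, d))), cons(d, cons(cons(pair(d, d), pair(d, d)), cons(d, d))))) = 1 + max(4, 4) = 5
depth(cons(pair(cons(times(d, pair(d, times(d, d))), cons(d, times(d, d))), cons(d, cons(cons(pair(d, d), pair(d, d)), cons(d, d)))), d)) = 1 + max(5, 0) = 6
depth(cons(pair(d, d), cons(d, d))) = 1 + max(1, 1) = 2
depth(times(d, cons(pair(d, d), cons(d, d)))) = 1 + max(0, 2) = 3
depth(cons(cons(pair(cons(times(d, pair(d, times(d, d))), cons(d, times(d, d))), cons(d, cons(cons(pair(d, d), pair(d, d)), cons(d, d)))), d), times(d, cons(pair(d, d), cons(d, d))))) = 1 + max(6, 3) = 7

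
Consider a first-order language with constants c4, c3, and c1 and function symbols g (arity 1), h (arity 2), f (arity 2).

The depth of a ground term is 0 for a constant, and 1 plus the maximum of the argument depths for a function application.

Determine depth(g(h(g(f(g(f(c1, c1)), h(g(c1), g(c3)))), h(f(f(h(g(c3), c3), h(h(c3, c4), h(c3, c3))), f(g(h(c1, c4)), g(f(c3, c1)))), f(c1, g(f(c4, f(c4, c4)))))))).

depth(f(c1, c1)) = 1 + max(0, 0) = 1
depth(g(f(c1, c1))) = 1 + depth(f(c1, c1)) = 1 + 1 = 2
depth(g(c1)) = 1 + depth(c1) = 1 + 0 = 1
depth(g(c3)) = 1 + depth(c3) = 1 + 0 = 1
depth(h(g(c1), g(c3))) = 1 + max(1, 1) = 2
depth(f(g(f(c1, c1)), h(g(c1), g(c3)))) = 1 + max(2, 2) = 3
depth(g(f(g(f(c1, c1)), h(g(c1), g(c3))))) = 1 + depth(f(g(f(c1, c1)), h(g(c1), g(c3)))) = 1 + 3 = 4
depth(h(g(c3), c3)) = 1 + max(1, 0) = 2
depth(h(c3, c4)) = 1 + max(0, 0) = 1
depth(h(c3, c3)) = 1 + max(0, 0) = 1
depth(h(h(c3, c4), h(c3, c3))) = 1 + max(1, 1) = 2
depth(f(h(g(c3), c3), h(h(c3, c4), h(c3, c3)))) = 1 + max(2, 2) = 3
depth(h(c1, c4)) = 1 + max(0, 0) = 1
depth(g(h(c1, c4))) = 1 + depth(h(c1, c4)) = 1 + 1 = 2
depth(f(c3, c1)) = 1 + max(0, 0) = 1
depth(g(f(c3, c1))) = 1 + depth(f(c3, c1)) = 1 + 1 = 2
depth(f(g(h(c1, c4)), g(f(c3, c1)))) = 1 + max(2, 2) = 3
depth(f(f(h(g(c3), c3), h(h(c3, c4), h(c3, c3))), f(g(h(c1, c4)), g(f(c3, c1))))) = 1 + max(3, 3) = 4
depth(f(c4, c4)) = 1 + max(0, 0) = 1
depth(f(c4, f(c4, c4))) = 1 + max(0, 1) = 2
depth(g(f(c4, f(c4, c4)))) = 1 + depth(f(c4, f(c4, c4))) = 1 + 2 = 3
depth(f(c1, g(f(c4, f(c4, c4))))) = 1 + max(0, 3) = 4
depth(h(f(f(h(g(c3), c3), h(h(c3, c4), h(c3, c3))), f(g(h(c1, c4)), g(f(c3, c1)))), f(c1, g(f(c4, f(c4, c4)))))) = 1 + max(4, 4) = 5
depth(h(g(f(g(f(c1, c1)), h(g(c1), g(c3)))), h(f(f(h(g(c3), c3), h(h(c3, c4), h(c3, c3))), f(g(h(c1, c4)), g(f(c3, c1)))), f(c1, g(f(c4, f(c4, c4))))))) = 1 + max(4, 5) = 6
depth(g(h(g(f(g(f(c1, c1)), h(g(c1), g(c3)))), h(f(f(h(g(c3), c3), h(h(c3, c4), h(c3, c3))), f(g(h(c1, c4)), g(f(c3, c1)))), f(c1, g(f(c4, f(c4, c4)))))))) = 1 + depth(h(g(f(g(f(c1, c1)), h(g(c1), g(c3)))), h(f(f(h(g(c3), c3), h(h(c3, c4), h(c3, c3))), f(g(h(c1, c4)), g(f(c3, c1)))), f(c1, g(f(c4, f(c4, c4))))))) = 1 + 6 = 7

7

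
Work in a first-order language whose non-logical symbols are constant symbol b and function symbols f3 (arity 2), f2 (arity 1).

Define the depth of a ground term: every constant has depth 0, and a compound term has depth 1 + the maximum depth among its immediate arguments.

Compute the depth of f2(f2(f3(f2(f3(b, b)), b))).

5

depth(f3(b, b)) = 1 + max(0, 0) = 1
depth(f2(f3(b, b))) = 1 + depth(f3(b, b)) = 1 + 1 = 2
depth(f3(f2(f3(b, b)), b)) = 1 + max(2, 0) = 3
depth(f2(f3(f2(f3(b, b)), b))) = 1 + depth(f3(f2(f3(b, b)), b)) = 1 + 3 = 4
depth(f2(f2(f3(f2(f3(b, b)), b)))) = 1 + depth(f2(f3(f2(f3(b, b)), b))) = 1 + 4 = 5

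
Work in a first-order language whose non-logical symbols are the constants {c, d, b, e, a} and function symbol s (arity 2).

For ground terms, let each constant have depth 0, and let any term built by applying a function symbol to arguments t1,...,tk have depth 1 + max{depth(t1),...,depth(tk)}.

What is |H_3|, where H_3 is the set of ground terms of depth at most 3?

819030

Let N_k count ground terms of depth at most k. Each non-constant term of depth ≤ k is some function symbol applied to depth-≤(k−1) arguments, giving N_k = 5 + N_{k-1}^2.
N_0 = 5
N_1 = 5 + 5^2 = 30
N_2 = 5 + 30^2 = 905
N_3 = 5 + 905^2 = 819030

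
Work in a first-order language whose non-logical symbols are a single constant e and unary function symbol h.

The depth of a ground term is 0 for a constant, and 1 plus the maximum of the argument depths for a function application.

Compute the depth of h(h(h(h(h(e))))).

5

depth(h(e)) = 1 + depth(e) = 1 + 0 = 1
depth(h(h(e))) = 1 + depth(h(e)) = 1 + 1 = 2
depth(h(h(h(e)))) = 1 + depth(h(h(e))) = 1 + 2 = 3
depth(h(h(h(h(e))))) = 1 + depth(h(h(h(e)))) = 1 + 3 = 4
depth(h(h(h(h(h(e)))))) = 1 + depth(h(h(h(h(e))))) = 1 + 4 = 5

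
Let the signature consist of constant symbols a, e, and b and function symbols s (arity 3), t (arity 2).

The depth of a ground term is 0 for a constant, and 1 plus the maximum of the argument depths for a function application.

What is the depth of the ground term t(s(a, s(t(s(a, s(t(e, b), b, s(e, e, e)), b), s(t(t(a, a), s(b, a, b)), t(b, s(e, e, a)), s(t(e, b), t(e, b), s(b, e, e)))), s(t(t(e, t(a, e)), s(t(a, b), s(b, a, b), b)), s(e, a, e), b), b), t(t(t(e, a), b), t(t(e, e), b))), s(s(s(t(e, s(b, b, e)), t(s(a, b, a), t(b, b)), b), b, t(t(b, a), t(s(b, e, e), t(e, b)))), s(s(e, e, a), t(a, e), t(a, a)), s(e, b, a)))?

depth(t(e, b)) = 1 + max(0, 0) = 1
depth(s(e, e, e)) = 1 + max(0, 0, 0) = 1
depth(s(t(e, b), b, s(e, e, e))) = 1 + max(1, 0, 1) = 2
depth(s(a, s(t(e, b), b, s(e, e, e)), b)) = 1 + max(0, 2, 0) = 3
depth(t(a, a)) = 1 + max(0, 0) = 1
depth(s(b, a, b)) = 1 + max(0, 0, 0) = 1
depth(t(t(a, a), s(b, a, b))) = 1 + max(1, 1) = 2
depth(s(e, e, a)) = 1 + max(0, 0, 0) = 1
depth(t(b, s(e, e, a))) = 1 + max(0, 1) = 2
depth(s(b, e, e)) = 1 + max(0, 0, 0) = 1
depth(s(t(e, b), t(e, b), s(b, e, e))) = 1 + max(1, 1, 1) = 2
depth(s(t(t(a, a), s(b, a, b)), t(b, s(e, e, a)), s(t(e, b), t(e, b), s(b, e, e)))) = 1 + max(2, 2, 2) = 3
depth(t(s(a, s(t(e, b), b, s(e, e, e)), b), s(t(t(a, a), s(b, a, b)), t(b, s(e, e, a)), s(t(e, b), t(e, b), s(b, e, e))))) = 1 + max(3, 3) = 4
depth(t(a, e)) = 1 + max(0, 0) = 1
depth(t(e, t(a, e))) = 1 + max(0, 1) = 2
depth(t(a, b)) = 1 + max(0, 0) = 1
depth(s(t(a, b), s(b, a, b), b)) = 1 + max(1, 1, 0) = 2
depth(t(t(e, t(a, e)), s(t(a, b), s(b, a, b), b))) = 1 + max(2, 2) = 3
depth(s(e, a, e)) = 1 + max(0, 0, 0) = 1
depth(s(t(t(e, t(a, e)), s(t(a, b), s(b, a, b), b)), s(e, a, e), b)) = 1 + max(3, 1, 0) = 4
depth(s(t(s(a, s(t(e, b), b, s(e, e, e)), b), s(t(t(a, a), s(b, a, b)), t(b, s(e, e, a)), s(t(e, b), t(e, b), s(b, e, e)))), s(t(t(e, t(a, e)), s(t(a, b), s(b, a, b), b)), s(e, a, e), b), b)) = 1 + max(4, 4, 0) = 5
depth(t(e, a)) = 1 + max(0, 0) = 1
depth(t(t(e, a), b)) = 1 + max(1, 0) = 2
depth(t(e, e)) = 1 + max(0, 0) = 1
depth(t(t(e, e), b)) = 1 + max(1, 0) = 2
depth(t(t(t(e, a), b), t(t(e, e), b))) = 1 + max(2, 2) = 3
depth(s(a, s(t(s(a, s(t(e, b), b, s(e, e, e)), b), s(t(t(a, a), s(b, a, b)), t(b, s(e, e, a)), s(t(e, b), t(e, b), s(b, e, e)))), s(t(t(e, t(a, e)), s(t(a, b), s(b, a, b), b)), s(e, a, e), b), b), t(t(t(e, a), b), t(t(e, e), b)))) = 1 + max(0, 5, 3) = 6
depth(s(b, b, e)) = 1 + max(0, 0, 0) = 1
depth(t(e, s(b, b, e))) = 1 + max(0, 1) = 2
depth(s(a, b, a)) = 1 + max(0, 0, 0) = 1
depth(t(b, b)) = 1 + max(0, 0) = 1
depth(t(s(a, b, a), t(b, b))) = 1 + max(1, 1) = 2
depth(s(t(e, s(b, b, e)), t(s(a, b, a), t(b, b)), b)) = 1 + max(2, 2, 0) = 3
depth(t(b, a)) = 1 + max(0, 0) = 1
depth(t(s(b, e, e), t(e, b))) = 1 + max(1, 1) = 2
depth(t(t(b, a), t(s(b, e, e), t(e, b)))) = 1 + max(1, 2) = 3
depth(s(s(t(e, s(b, b, e)), t(s(a, b, a), t(b, b)), b), b, t(t(b, a), t(s(b, e, e), t(e, b))))) = 1 + max(3, 0, 3) = 4
depth(s(s(e, e, a), t(a, e), t(a, a))) = 1 + max(1, 1, 1) = 2
depth(s(e, b, a)) = 1 + max(0, 0, 0) = 1
depth(s(s(s(t(e, s(b, b, e)), t(s(a, b, a), t(b, b)), b), b, t(t(b, a), t(s(b, e, e), t(e, b)))), s(s(e, e, a), t(a, e), t(a, a)), s(e, b, a))) = 1 + max(4, 2, 1) = 5
depth(t(s(a, s(t(s(a, s(t(e, b), b, s(e, e, e)), b), s(t(t(a, a), s(b, a, b)), t(b, s(e, e, a)), s(t(e, b), t(e, b), s(b, e, e)))), s(t(t(e, t(a, e)), s(t(a, b), s(b, a, b), b)), s(e, a, e), b), b), t(t(t(e, a), b), t(t(e, e), b))), s(s(s(t(e, s(b, b, e)), t(s(a, b, a), t(b, b)), b), b, t(t(b, a), t(s(b, e, e), t(e, b)))), s(s(e, e, a), t(a, e), t(a, a)), s(e, b, a)))) = 1 + max(6, 5) = 7

7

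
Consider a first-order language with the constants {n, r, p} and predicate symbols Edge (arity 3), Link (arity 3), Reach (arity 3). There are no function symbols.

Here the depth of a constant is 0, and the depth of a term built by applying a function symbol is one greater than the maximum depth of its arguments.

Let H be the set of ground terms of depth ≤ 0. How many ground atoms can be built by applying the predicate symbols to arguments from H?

First count ground terms of depth ≤ 0.
With no function symbols every ground term is a constant, so there are exactly 3 ground terms at every depth bound.
N_0 = 3
Explicitly: n, r, p.
So |H| = 3.
Each predicate of arity r yields |H|^r ground atoms (one per choice of an r-tuple from H):
  Edge: 3^3 = 27;  Link: 3^3 = 27;  Reach: 3^3 = 27
Total ground atoms: 27 + 27 + 27 = 81.

81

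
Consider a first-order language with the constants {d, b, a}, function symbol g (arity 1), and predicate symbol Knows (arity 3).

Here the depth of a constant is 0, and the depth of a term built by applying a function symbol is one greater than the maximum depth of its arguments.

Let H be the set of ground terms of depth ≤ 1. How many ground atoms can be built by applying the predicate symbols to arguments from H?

First count ground terms of depth ≤ 1.
Write N_k for the number of ground terms of depth ≤ k. A term of depth ≤ k is either a constant or a function symbol applied to arguments of depth ≤ k−1, so N_k = 3 + N_{k-1}.
N_0 = 3
N_1 = 3 + 3 = 6
So |H| = 6.
Ground atoms are formed by filling each argument slot of a predicate with a term from H, so an r-ary predicate gives |H|^r atoms:
  Knows: 6^3 = 216
Total ground atoms: 216.

216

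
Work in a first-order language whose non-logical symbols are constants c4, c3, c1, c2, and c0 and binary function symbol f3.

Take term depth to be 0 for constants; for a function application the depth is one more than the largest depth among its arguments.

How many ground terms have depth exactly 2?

If N_k denotes the number of depth-≤k ground terms, the 5 constants give N_0 = 5, and each function symbol of arity r contributes N_{k-1}^r new terms at level k: N_k = 5 + N_{k-1}^2.
N_0 = 5
N_1 = 5 + 5^2 = 30
N_2 = 5 + 30^2 = 905
Terms of depth exactly 2: N_2 − N_1 = 905 − 30 = 875.

875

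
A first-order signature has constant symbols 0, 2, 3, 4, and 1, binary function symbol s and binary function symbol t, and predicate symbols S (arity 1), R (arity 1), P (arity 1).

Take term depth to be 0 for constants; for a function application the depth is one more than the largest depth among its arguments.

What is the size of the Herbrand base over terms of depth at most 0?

15

First count ground terms of depth ≤ 0.
Count level by level. With function symbols s/2, t/2, the terms of depth ≤ k are the 5 constants together with each function applied to depth-≤(k−1) tuples, so N_k = 5 + N_{k-1}^2 + N_{k-1}^2.
N_0 = 5
So |H| = 5.
A ground atom is a predicate applied to a tuple of terms from H, so the count is the sum over predicates of |H|^arity:
  S: 5;  R: 5;  P: 5
Total ground atoms: 5 + 5 + 5 = 15.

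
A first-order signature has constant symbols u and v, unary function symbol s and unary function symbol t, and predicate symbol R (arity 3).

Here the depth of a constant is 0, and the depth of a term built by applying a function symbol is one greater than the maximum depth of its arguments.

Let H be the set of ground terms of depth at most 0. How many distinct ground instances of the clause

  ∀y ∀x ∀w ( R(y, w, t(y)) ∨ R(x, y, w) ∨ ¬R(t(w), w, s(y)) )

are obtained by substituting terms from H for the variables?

8

Ground terms of depth ≤ 0:
  Let N_k count ground terms of depth at most k. Each non-constant term of depth ≤ k is some function symbol applied to depth-≤(k−1) arguments, giving N_k = 2 + N_{k-1} + N_{k-1}.
  N_0 = 2
  Explicitly: u, v.
So there are 2 ground terms available for substitution.
The body mentions every one of the 3 quantified variables; since ground terms form a free algebra, no two substitutions collapse to the same formula.
Number of ground instances = 2^3 = 8.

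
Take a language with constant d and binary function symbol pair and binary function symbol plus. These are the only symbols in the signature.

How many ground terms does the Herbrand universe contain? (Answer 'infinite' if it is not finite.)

infinite

The signature has at least one function symbol (pair, arity 2) and at least one constant (d).
Iterating pair gives infinitely many distinct ground terms: d, pair(d, d), pair(pair(d, d), pair(d, d)), ...
So the Herbrand universe is infinite.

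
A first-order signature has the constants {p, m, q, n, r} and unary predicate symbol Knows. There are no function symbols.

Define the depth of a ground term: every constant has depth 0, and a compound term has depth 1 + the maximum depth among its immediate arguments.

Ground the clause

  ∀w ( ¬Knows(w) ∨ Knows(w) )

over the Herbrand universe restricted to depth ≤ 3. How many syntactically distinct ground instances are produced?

5

Ground terms of depth ≤ 3:
  With no function symbols every ground term is a constant, so there are exactly 5 ground terms at every depth bound.
  N_0 = 5
  N_1 = 5
  N_2 = 5
  N_3 = 5
So there are 5 ground terms available for substitution.
The body mentions the single quantified variable w; since ground terms form a free algebra, no two substitutions collapse to the same formula.
Number of ground instances = 5.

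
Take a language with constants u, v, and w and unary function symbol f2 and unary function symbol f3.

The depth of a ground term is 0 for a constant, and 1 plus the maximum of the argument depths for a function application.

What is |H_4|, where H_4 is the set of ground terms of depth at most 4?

93

Count level by level. With function symbols f2/1, f3/1, the terms of depth ≤ k are the 3 constants together with each function applied to depth-≤(k−1) tuples, so N_k = 3 + N_{k-1} + N_{k-1}.
N_0 = 3
N_1 = 3 + 3 + 3 = 9
N_2 = 3 + 9 + 9 = 21
N_3 = 3 + 21 + 21 = 45
N_4 = 3 + 45 + 45 = 93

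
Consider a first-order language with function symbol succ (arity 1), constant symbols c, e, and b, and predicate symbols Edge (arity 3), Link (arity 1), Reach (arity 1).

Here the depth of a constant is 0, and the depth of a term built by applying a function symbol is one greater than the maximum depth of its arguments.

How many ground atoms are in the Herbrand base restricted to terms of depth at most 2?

First count ground terms of depth ≤ 2.
Let N_k = |{terms of depth ≤ k}|. Then N_0 = 3 and N_k = 3 + N_{k-1} for k ≥ 1 (one summand per function symbol, arity giving the exponent).
N_0 = 3
N_1 = 3 + 3 = 6
N_2 = 3 + 6 = 9
So |H| = 9.
Each predicate of arity r yields |H|^r ground atoms (one per choice of an r-tuple from H):
  Edge: 9^3 = 729;  Link: 9;  Reach: 9
Total ground atoms: 729 + 9 + 9 = 747.

747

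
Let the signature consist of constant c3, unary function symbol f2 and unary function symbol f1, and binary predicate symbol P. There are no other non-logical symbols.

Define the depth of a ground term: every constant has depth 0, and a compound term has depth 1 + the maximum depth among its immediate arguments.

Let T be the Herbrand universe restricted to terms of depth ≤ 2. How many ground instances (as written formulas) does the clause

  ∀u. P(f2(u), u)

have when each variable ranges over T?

7

Ground terms of depth ≤ 2:
  Write N_k for the number of ground terms of depth ≤ k. A term of depth ≤ k is either a constant or a function symbol applied to arguments of depth ≤ k−1, so N_k = 1 + N_{k-1} + N_{k-1}.
  N_0 = 1
  N_1 = 1 + 1 + 1 = 3
  N_2 = 1 + 3 + 3 = 7
  Explicitly: c3, f2(c3), f2(f2(c3)), f2(f1(c3)), f1(c3), f1(f2(c3)), f1(f1(c3)).
So there are 7 ground terms available for substitution.
The body mentions the single quantified variable u; since ground terms form a free algebra, no two substitutions collapse to the same formula.
Number of ground instances = 7.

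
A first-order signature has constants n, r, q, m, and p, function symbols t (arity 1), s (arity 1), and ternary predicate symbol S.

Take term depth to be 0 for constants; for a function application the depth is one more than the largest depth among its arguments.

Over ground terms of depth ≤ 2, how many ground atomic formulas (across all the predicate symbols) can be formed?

First count ground terms of depth ≤ 2.
Let N_k count ground terms of depth at most k. Each non-constant term of depth ≤ k is some function symbol applied to depth-≤(k−1) arguments, giving N_k = 5 + N_{k-1} + N_{k-1}.
N_0 = 5
N_1 = 5 + 5 + 5 = 15
N_2 = 5 + 15 + 15 = 35
So |H| = 35.
Ground atoms are formed by filling each argument slot of a predicate with a term from H, so an r-ary predicate gives |H|^r atoms:
  S: 35^3 = 42875
Total ground atoms: 42875.

42875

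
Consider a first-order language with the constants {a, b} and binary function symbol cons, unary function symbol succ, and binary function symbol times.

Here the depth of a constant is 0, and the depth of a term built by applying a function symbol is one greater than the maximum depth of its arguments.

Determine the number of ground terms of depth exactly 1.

10

Count level by level. With function symbols cons/2, succ/1, times/2, the terms of depth ≤ k are the 2 constants together with each function applied to depth-≤(k−1) tuples, so N_k = 2 + N_{k-1}^2 + N_{k-1} + N_{k-1}^2.
N_0 = 2
N_1 = 2 + 2^2 + 2 + 2^2 = 12
Terms of depth exactly 1: N_1 − N_0 = 12 − 2 = 10.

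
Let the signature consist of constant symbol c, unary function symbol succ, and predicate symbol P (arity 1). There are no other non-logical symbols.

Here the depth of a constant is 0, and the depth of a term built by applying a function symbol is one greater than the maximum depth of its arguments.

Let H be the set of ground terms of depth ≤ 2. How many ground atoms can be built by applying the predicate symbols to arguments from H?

3

First count ground terms of depth ≤ 2.
Let N_k = |{terms of depth ≤ k}|. Then N_0 = 1 and N_k = 1 + N_{k-1} for k ≥ 1 (one summand per function symbol, arity giving the exponent).
N_0 = 1
N_1 = 1 + 1 = 2
N_2 = 1 + 2 = 3
Explicitly: c, succ(c), succ(succ(c)).
So |H| = 3.
Each predicate of arity r yields |H|^r ground atoms (one per choice of an r-tuple from H):
  P: 3
Total ground atoms: 3.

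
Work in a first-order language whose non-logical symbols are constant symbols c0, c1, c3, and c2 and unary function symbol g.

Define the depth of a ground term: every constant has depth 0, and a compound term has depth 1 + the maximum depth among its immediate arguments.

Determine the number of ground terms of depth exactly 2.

4

Count level by level. With function symbols g/1, the terms of depth ≤ k are the 4 constants together with each function applied to depth-≤(k−1) tuples, so N_k = 4 + N_{k-1}.
N_0 = 4
N_1 = 4 + 4 = 8
N_2 = 4 + 8 = 12
Terms of depth exactly 2: N_2 − N_1 = 12 − 8 = 4.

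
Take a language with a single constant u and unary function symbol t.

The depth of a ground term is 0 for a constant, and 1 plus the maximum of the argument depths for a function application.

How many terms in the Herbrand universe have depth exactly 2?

1

Write N_k for the number of ground terms of depth ≤ k. A term of depth ≤ k is either a constant or a function symbol applied to arguments of depth ≤ k−1, so N_k = 1 + N_{k-1}.
N_0 = 1
N_1 = 1 + 1 = 2
N_2 = 1 + 2 = 3
Terms of depth exactly 2: N_2 − N_1 = 3 − 2 = 1.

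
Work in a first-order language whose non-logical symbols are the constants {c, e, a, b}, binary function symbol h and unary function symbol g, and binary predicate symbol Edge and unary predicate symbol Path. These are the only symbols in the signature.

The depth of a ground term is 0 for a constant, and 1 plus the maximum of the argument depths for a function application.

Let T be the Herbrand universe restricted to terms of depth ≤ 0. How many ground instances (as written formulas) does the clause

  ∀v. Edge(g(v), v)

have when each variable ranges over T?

Ground terms of depth ≤ 0:
  Count level by level. With function symbols h/2, g/1, the terms of depth ≤ k are the 4 constants together with each function applied to depth-≤(k−1) tuples, so N_k = 4 + N_{k-1}^2 + N_{k-1}.
  N_0 = 4
So there are 4 ground terms available for substitution.
There is 1 variable to instantiate (v),  occurring in at least one literal, so different choices give different ground instances.
Number of ground instances = 4.

4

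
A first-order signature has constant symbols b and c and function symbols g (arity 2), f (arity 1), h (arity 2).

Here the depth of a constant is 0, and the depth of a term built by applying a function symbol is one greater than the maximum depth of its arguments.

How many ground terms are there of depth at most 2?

302

Count level by level. With function symbols g/2, f/1, h/2, the terms of depth ≤ k are the 2 constants together with each function applied to depth-≤(k−1) tuples, so N_k = 2 + N_{k-1}^2 + N_{k-1} + N_{k-1}^2.
N_0 = 2
N_1 = 2 + 2^2 + 2 + 2^2 = 12
N_2 = 2 + 12^2 + 12 + 12^2 = 302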